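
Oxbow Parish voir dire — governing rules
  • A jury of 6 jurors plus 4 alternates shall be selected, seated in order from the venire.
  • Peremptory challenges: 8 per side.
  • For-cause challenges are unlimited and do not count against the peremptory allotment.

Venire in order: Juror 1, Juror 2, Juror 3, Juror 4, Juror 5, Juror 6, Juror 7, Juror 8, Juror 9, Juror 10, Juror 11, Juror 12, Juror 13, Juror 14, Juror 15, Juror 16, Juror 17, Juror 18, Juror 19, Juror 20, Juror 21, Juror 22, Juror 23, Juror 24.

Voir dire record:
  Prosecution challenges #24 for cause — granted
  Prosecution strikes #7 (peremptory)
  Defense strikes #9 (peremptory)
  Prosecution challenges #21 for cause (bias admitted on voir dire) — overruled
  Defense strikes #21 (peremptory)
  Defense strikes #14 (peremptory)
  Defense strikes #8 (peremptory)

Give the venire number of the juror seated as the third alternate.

12

Removed: #7, #8, #9, #14, #21, #24.
Filling seats in venire order through position 9: #1, #2, #3, #4, #5, #6, #10, #11, #12.
So alternate 3 is #12.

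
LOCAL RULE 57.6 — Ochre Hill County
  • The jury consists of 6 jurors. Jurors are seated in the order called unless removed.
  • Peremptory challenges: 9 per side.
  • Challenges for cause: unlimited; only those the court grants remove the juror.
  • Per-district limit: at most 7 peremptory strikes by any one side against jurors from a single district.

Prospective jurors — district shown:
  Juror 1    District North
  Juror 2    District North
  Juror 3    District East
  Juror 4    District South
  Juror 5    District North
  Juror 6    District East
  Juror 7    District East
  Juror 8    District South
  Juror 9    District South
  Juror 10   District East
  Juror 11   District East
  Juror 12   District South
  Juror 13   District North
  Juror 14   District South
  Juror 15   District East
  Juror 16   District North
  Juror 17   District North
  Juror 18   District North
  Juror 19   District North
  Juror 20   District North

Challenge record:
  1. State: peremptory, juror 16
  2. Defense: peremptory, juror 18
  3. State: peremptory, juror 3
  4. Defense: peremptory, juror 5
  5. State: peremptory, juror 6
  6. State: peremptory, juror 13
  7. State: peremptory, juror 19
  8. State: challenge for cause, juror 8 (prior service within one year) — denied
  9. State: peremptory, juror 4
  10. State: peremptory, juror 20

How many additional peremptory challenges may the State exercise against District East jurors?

2

State peremptories so far: #16, #3, #6, #13, #19, #4, #20 — 7 of 9 used, 2 left overall.
Against District East: #3, #6 — 2 used; per-district cap 7 leaves 5.
Binding limit: min(2, 5) = 2.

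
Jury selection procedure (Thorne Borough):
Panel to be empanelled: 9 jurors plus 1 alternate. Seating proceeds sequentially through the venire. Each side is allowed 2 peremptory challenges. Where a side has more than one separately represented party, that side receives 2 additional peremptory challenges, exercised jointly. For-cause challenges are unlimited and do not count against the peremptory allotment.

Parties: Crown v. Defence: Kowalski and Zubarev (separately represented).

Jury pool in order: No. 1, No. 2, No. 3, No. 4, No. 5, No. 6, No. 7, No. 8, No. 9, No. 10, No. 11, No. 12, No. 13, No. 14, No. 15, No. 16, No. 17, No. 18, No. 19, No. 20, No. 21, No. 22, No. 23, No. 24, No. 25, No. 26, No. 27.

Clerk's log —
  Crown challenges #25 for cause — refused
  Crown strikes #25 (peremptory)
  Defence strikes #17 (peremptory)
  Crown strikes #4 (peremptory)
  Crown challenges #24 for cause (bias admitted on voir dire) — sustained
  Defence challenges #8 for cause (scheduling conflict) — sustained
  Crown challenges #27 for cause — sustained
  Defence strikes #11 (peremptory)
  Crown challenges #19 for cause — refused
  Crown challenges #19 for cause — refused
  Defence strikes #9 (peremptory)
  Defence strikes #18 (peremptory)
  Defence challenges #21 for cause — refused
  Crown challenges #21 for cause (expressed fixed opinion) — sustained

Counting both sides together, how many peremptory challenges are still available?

0

Crown allotment: 2. Defence allotment: 2 base + 2 multi-party = 4.
Crown peremptories used: #25, #4 — 2 (for-cause on #25, #24, #27, #19, #19, #21 don't count).
Defence peremptories used: #17, #11, #9, #18 — 4 (for-cause on #8, #21 don't count).
Remaining: (2 − 2) + (4 − 4) = 0.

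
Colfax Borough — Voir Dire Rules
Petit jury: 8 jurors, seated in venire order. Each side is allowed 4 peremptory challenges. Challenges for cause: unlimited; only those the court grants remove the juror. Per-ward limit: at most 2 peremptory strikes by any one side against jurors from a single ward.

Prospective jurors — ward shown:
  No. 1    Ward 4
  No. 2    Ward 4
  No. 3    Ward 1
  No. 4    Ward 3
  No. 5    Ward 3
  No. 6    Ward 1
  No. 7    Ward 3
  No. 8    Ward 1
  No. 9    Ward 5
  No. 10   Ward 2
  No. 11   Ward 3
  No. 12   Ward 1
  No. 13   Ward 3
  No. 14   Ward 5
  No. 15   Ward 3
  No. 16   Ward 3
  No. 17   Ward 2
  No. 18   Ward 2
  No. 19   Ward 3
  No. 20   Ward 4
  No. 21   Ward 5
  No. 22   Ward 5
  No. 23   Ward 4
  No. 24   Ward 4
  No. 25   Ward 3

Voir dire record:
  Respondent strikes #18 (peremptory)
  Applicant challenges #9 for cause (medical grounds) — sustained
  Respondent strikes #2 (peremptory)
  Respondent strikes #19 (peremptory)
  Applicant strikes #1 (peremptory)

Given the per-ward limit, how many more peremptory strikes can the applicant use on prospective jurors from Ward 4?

1

Applicant peremptories so far: #1 — 1 of 4 used, 3 left overall.
Against Ward 4: #1 — 1 used; per-ward cap 2 leaves 1.
Binding limit: min(3, 1) = 1.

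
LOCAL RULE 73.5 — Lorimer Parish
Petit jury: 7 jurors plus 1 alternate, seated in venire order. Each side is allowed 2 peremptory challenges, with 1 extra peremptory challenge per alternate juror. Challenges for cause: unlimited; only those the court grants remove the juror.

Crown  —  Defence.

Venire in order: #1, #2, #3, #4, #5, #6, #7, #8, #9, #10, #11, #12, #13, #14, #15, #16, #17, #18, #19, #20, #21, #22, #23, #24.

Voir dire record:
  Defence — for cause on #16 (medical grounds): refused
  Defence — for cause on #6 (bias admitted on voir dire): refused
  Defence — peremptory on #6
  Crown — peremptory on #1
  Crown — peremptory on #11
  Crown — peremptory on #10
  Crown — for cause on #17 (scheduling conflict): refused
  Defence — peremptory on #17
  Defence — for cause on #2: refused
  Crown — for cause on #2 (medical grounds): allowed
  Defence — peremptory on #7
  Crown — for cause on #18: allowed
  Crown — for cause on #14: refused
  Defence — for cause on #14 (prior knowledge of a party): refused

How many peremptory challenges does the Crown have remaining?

0

Crown allotment: 2 base + 1 × 1 alternate = 3.
Crown peremptories used: #1, #11, #10 — 3 (for-cause on #17, #2, #18, #14 don't count).
Remaining: 3 − 3 = 0.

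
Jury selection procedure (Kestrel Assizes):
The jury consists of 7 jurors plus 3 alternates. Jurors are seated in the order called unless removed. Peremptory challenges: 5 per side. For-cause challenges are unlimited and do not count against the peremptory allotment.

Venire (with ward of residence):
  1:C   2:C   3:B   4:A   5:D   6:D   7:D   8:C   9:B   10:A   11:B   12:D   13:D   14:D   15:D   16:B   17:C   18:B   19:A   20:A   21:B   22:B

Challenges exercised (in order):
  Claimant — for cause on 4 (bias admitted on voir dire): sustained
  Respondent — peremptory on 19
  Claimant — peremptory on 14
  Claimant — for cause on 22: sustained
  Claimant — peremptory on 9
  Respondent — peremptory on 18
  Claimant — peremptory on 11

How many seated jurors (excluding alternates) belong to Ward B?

Removed: #4, #9, #11, #14, #18, #19, #22.
Seated jurors 1–7: #1, #2, #3, #5, #6, #7, #8 (alternates #10, #12, #13 not counted).
Of those, in Ward B: #3 → 1.

1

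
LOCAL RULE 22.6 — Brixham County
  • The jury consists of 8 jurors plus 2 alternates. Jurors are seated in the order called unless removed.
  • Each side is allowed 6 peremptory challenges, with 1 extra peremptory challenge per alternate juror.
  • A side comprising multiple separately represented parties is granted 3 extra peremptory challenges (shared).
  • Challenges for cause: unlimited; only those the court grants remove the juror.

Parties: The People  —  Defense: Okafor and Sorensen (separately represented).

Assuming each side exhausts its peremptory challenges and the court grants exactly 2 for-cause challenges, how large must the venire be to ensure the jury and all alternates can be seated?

31

Seats to fill: 8 + 2 alternates = 10.
Peremptories — The People: 6 + 1×2 = 8; Defense: 6 + 1×2 + 3 = 11; total 19.
For-cause removals: 2.
Minimum venire: 10 + 19 + 2 = 31.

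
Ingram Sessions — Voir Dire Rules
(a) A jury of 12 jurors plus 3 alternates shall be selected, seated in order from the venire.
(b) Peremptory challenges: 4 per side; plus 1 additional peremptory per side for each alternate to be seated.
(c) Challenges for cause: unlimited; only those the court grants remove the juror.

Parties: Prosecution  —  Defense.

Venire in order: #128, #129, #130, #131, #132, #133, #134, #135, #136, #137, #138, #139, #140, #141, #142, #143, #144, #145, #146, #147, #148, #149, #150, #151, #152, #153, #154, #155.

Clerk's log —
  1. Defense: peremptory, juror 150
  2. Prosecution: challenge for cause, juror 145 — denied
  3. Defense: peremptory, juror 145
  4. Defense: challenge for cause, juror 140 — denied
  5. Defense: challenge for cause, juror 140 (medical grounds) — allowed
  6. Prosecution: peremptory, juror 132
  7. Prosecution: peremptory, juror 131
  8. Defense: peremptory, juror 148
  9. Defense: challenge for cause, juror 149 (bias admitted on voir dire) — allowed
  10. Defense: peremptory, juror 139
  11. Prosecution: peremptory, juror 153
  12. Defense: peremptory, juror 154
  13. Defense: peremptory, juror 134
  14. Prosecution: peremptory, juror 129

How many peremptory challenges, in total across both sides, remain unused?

Prosecution allotment: 4 base + 1 × 3 alternates = 7. Defense allotment: 4 base + 1 × 3 alternates = 7.
Prosecution peremptories used: #132, #131, #153, #129 — 4 (the for-cause on #145 doesn't count).
Defense peremptories used: #150, #145, #148, #139, #154, #134 — 6 (for-cause on #140, #140, #149 don't count).
Remaining: (7 − 4) + (7 − 6) = 4.

4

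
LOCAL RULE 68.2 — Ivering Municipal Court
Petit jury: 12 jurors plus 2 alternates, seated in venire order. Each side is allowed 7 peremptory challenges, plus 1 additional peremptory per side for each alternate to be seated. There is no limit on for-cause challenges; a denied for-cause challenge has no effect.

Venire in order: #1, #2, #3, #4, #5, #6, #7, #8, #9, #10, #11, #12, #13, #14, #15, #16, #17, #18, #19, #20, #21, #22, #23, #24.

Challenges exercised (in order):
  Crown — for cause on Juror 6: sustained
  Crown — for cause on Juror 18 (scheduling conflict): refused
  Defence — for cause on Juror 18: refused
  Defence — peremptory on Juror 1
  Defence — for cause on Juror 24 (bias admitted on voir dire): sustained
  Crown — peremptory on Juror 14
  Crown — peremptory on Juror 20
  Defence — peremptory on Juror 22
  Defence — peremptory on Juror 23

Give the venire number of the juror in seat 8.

Removed: #1, #6, #14, #20, #22, #23, #24. (#18 stays — for-cause denied.)
Seating in order: seats 1–12 → #2, #3, #4, #5, #7, #8, #9, #10, #11, #12, #13, #15; alternates → #16, #17.
So seat 8 is #10.

10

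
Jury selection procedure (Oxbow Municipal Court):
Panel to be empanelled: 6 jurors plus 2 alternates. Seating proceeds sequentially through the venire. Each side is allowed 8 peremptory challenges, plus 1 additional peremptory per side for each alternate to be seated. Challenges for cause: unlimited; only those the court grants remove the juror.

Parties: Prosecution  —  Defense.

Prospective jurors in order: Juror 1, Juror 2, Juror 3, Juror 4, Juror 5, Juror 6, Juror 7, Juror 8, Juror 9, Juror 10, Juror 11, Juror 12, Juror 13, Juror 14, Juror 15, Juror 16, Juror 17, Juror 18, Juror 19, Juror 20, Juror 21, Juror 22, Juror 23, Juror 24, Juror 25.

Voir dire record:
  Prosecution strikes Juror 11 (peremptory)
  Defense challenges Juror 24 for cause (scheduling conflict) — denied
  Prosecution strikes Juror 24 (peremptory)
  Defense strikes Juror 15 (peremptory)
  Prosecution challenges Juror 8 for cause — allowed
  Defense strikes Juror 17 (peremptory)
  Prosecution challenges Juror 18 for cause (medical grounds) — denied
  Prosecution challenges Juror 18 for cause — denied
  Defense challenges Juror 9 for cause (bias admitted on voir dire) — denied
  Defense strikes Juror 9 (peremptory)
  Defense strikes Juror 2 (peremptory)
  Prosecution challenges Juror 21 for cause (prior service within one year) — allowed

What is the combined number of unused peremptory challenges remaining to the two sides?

14

Prosecution allotment: 8 base + 1 × 2 alternates = 10. Defense allotment: 8 base + 1 × 2 alternates = 10.
Prosecution peremptories used: #11, #24 — 2 (for-cause on #8, #18, #18, #21 don't count).
Defense peremptories used: #15, #17, #9, #2 — 4 (for-cause on #24, #9 don't count).
Remaining: (10 − 2) + (10 − 4) = 14.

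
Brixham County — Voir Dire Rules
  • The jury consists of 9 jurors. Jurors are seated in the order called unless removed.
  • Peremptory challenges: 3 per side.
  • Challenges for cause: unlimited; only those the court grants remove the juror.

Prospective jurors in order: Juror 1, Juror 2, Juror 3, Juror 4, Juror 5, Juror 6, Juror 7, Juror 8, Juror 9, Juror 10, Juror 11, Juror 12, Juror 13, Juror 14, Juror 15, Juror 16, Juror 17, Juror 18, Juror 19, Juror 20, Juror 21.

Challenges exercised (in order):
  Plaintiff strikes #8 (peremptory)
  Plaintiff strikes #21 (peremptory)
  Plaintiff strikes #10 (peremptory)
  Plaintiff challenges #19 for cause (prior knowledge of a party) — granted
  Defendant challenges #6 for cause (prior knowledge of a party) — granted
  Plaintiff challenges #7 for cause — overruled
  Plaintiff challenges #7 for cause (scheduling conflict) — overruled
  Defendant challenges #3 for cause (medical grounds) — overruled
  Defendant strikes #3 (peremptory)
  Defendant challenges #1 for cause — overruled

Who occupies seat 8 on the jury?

12

Removed: #3, #6, #8, #10, #19, #21. (#1, #7 stay — for-cause denied.)
Seating in order: seats 1–9 → #1, #2, #4, #5, #7, #9, #11, #12, #13.
So seat 8 is #12.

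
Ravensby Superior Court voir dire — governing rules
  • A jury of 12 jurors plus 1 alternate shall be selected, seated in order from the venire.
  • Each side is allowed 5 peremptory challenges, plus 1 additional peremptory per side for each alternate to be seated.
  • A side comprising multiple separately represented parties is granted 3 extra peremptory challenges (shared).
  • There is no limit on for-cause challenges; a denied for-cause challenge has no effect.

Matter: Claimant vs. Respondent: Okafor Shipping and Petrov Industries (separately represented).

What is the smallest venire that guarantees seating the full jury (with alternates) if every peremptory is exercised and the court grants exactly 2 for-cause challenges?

Seats to fill: 12 + 1 alternates = 13.
Peremptories — Claimant: 5 + 1×1 = 6; Respondent: 5 + 1×1 + 3 = 9; total 15.
For-cause removals: 2.
Minimum venire: 13 + 15 + 2 = 30.

30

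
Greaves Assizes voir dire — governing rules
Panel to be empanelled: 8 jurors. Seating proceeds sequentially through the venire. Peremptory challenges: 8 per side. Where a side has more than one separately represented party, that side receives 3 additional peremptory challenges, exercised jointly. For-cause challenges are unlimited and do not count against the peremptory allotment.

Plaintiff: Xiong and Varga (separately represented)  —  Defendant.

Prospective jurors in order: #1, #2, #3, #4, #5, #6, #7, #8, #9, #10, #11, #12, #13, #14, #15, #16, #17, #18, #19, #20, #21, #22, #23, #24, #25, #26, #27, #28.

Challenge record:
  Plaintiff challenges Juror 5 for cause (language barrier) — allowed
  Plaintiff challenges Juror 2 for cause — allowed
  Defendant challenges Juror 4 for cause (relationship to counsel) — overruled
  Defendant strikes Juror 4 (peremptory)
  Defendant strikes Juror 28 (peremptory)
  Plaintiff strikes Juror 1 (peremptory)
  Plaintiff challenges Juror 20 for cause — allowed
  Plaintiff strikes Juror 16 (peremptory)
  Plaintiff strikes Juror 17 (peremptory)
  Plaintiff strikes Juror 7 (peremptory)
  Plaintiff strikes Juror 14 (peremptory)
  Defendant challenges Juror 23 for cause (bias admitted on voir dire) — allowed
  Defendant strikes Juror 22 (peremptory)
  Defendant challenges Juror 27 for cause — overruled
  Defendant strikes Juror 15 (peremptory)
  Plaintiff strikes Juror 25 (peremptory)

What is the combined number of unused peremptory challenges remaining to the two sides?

9

Plaintiff allotment: 8 base + 3 multi-party = 11. Defendant allotment: 8.
Plaintiff peremptories used: #1, #16, #17, #7, #14, #25 — 6 (for-cause on #5, #2, #20 don't count).
Defendant peremptories used: #4, #28, #22, #15 — 4 (for-cause on #4, #23, #27 don't count).
Remaining: (11 − 6) + (8 − 4) = 9.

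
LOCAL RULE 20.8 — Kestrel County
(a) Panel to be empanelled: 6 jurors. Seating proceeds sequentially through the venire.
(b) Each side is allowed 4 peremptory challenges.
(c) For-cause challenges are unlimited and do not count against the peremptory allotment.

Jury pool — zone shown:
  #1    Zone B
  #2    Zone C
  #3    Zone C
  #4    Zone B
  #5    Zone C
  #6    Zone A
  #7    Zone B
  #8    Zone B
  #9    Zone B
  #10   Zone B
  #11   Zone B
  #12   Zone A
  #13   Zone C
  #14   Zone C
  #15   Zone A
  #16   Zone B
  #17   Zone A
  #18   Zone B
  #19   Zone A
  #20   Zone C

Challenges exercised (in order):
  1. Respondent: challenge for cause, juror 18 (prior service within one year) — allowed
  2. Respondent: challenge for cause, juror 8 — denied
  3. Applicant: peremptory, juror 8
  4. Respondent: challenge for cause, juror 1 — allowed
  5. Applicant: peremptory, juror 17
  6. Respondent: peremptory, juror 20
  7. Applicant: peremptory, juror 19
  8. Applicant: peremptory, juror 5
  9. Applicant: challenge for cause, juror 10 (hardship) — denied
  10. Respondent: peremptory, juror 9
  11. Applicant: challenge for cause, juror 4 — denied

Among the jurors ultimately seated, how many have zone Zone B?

3

Removed: #1, #5, #8, #9, #17, #18, #19, #20.
Seated jurors 1–6: #2, #3, #4, #6, #7, #10.
Of those, in Zone B: #4, #7, #10 → 3.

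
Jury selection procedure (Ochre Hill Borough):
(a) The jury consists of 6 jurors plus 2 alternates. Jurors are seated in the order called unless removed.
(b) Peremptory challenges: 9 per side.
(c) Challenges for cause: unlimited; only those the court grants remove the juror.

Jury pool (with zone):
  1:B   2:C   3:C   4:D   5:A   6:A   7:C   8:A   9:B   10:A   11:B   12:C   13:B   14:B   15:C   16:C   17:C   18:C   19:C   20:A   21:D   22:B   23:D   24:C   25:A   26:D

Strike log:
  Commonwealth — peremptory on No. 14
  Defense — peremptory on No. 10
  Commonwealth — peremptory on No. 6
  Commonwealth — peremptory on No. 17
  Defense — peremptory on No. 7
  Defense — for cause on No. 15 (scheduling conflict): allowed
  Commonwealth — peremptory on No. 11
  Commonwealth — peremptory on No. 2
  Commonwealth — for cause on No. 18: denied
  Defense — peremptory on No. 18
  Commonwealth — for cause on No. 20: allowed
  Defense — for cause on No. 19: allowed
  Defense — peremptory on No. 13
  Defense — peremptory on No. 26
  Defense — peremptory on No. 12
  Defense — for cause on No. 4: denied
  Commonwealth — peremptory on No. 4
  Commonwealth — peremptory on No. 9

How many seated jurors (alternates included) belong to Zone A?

Removed: #2, #4, #6, #7, #9, #10, #11, #12, #13, #14, #15, #17, #18, #19, #20, #26.
Seated (8 incl. alternates): #1, #3, #5, #8, #16, #21, #22, #23.
Of those, in Zone A: #5, #8 → 2.

2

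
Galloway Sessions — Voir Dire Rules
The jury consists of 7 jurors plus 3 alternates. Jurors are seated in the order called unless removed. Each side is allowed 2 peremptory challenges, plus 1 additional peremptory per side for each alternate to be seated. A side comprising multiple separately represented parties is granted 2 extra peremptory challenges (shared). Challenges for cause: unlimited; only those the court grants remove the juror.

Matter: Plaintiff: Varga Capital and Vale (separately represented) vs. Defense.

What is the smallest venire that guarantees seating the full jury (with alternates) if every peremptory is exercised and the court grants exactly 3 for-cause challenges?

25

Seats to fill: 7 + 3 alternates = 10.
Peremptories — Plaintiff: 2 + 1×3 + 2 = 7; Defense: 2 + 1×3 = 5; total 12.
For-cause removals: 3.
Minimum venire: 10 + 12 + 3 = 25.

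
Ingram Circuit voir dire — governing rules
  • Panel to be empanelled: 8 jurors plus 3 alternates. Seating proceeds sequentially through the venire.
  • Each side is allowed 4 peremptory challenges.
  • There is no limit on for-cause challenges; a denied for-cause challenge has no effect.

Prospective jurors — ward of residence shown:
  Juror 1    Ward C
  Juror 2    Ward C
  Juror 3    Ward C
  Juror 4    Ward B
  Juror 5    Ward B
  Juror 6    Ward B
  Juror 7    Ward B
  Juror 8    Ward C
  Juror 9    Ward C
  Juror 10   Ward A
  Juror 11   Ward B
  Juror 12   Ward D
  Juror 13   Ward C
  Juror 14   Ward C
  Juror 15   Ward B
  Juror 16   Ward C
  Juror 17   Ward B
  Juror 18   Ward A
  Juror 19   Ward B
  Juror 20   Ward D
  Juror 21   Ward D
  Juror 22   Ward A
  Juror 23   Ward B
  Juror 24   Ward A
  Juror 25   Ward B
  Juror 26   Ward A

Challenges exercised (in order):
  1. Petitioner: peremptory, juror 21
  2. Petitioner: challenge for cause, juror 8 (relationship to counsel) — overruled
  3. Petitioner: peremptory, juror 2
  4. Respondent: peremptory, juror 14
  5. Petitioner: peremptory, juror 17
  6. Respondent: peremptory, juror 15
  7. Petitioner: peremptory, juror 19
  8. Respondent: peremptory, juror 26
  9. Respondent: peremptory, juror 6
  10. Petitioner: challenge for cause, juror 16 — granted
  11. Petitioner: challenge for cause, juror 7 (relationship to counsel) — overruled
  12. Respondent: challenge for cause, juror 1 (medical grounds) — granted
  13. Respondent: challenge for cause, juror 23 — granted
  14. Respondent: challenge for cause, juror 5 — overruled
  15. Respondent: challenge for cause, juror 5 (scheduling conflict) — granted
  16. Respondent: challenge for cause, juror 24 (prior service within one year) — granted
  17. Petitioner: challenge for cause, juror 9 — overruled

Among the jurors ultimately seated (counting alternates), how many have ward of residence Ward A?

Removed: #1, #2, #5, #6, #14, #15, #16, #17, #19, #21, #23, #24, #26.
Seated (11 incl. alternates): #3, #4, #7, #8, #9, #10, #11, #12, #13, #18, #20.
Of those, in Ward A: #10, #18 → 2.

2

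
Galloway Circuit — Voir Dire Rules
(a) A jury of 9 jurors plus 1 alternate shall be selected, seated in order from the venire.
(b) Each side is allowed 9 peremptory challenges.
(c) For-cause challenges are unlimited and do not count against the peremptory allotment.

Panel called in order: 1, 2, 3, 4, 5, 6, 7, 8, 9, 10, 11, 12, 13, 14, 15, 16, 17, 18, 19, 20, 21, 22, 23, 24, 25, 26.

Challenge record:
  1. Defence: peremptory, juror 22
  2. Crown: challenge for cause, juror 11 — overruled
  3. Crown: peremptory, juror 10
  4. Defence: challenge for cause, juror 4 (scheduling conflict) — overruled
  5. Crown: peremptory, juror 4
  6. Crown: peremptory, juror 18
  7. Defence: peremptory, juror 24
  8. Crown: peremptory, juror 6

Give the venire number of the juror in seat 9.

12

Removed: #4, #6, #10, #18, #22, #24. (#11 stays — for-cause denied.)
Seating in order: seats 1–9 → #1, #2, #3, #5, #7, #8, #9, #11, #12; alternates → #13.
So seat 9 is #12.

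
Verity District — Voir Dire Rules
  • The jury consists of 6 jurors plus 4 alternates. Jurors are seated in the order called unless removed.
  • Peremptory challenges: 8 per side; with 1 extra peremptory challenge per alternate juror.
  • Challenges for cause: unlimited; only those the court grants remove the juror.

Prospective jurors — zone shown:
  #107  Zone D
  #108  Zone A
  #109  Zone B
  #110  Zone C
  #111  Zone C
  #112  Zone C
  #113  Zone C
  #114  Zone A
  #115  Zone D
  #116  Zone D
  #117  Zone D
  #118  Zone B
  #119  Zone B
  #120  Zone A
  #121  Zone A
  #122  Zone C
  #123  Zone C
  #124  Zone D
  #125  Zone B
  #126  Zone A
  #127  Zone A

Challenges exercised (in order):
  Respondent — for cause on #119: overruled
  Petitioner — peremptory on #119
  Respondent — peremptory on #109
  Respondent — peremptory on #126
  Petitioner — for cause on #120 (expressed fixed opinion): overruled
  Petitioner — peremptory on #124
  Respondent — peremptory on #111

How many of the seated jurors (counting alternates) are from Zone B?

Removed: #109, #111, #119, #124, #126.
Seated (10 incl. alternates): #107, #108, #110, #112, #113, #114, #115, #116, #117, #118.
Of those, in Zone B: #118 → 1.

1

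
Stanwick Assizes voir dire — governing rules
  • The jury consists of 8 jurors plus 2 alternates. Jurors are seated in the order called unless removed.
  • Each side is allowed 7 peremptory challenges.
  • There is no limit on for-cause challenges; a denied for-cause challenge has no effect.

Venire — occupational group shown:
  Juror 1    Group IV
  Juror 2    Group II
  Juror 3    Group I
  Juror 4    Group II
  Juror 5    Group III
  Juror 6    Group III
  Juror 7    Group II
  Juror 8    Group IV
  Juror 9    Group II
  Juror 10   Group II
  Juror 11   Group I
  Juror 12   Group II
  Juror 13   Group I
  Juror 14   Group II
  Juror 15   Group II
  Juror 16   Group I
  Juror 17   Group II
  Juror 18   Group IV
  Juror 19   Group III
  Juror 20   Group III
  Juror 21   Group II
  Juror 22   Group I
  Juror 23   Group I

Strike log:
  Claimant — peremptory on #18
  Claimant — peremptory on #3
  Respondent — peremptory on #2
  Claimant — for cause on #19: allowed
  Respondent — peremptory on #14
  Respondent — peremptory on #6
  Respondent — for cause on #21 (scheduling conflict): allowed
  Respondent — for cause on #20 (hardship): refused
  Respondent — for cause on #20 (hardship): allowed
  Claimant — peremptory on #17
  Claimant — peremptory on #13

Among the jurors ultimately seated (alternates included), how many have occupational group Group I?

Removed: #2, #3, #6, #13, #14, #17, #18, #19, #20, #21.
Seated (10 incl. alternates): #1, #4, #5, #7, #8, #9, #10, #11, #12, #15.
Of those, in Group I: #11 → 1.

1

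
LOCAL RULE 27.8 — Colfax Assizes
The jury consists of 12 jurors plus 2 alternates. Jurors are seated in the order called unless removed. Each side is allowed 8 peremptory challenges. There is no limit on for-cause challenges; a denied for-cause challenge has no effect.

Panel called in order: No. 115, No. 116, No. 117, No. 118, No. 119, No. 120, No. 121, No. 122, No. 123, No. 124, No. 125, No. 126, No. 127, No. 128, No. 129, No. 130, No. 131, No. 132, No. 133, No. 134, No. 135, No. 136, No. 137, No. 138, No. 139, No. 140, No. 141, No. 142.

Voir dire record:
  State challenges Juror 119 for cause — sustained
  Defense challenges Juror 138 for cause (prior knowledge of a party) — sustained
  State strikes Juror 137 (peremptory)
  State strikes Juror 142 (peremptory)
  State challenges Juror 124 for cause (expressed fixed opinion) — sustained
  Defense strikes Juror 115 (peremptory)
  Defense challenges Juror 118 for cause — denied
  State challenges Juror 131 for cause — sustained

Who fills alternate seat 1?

Removed: #115, #119, #124, #131, #137, #138, #142. (#118 stays — for-cause denied.)
Seating in order: seats 1–12 → #116, #117, #118, #120, #121, #122, #123, #125, #126, #127, #128, #129; alternates → #130, #132.
So alternate 1 is #130.

130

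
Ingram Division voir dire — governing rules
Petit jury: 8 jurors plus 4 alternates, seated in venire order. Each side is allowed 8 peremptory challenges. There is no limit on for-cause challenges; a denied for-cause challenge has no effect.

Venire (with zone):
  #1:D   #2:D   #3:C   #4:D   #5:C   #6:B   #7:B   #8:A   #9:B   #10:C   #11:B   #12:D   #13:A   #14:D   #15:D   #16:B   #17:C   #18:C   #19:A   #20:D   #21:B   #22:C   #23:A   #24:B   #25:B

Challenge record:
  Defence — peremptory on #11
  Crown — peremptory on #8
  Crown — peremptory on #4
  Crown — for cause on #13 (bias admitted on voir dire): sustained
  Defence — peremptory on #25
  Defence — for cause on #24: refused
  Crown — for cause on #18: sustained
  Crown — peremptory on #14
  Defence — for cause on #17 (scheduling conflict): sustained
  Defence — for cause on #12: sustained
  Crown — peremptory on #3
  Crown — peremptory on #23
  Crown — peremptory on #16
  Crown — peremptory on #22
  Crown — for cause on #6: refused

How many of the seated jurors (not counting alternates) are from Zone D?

Removed: #3, #4, #8, #11, #12, #13, #14, #16, #17, #18, #22, #23, #25.
Seated jurors 1–8: #1, #2, #5, #6, #7, #9, #10, #15 (alternates #19, #20, #21, #24 not counted).
Of those, in Zone D: #1, #2, #15 → 3.

3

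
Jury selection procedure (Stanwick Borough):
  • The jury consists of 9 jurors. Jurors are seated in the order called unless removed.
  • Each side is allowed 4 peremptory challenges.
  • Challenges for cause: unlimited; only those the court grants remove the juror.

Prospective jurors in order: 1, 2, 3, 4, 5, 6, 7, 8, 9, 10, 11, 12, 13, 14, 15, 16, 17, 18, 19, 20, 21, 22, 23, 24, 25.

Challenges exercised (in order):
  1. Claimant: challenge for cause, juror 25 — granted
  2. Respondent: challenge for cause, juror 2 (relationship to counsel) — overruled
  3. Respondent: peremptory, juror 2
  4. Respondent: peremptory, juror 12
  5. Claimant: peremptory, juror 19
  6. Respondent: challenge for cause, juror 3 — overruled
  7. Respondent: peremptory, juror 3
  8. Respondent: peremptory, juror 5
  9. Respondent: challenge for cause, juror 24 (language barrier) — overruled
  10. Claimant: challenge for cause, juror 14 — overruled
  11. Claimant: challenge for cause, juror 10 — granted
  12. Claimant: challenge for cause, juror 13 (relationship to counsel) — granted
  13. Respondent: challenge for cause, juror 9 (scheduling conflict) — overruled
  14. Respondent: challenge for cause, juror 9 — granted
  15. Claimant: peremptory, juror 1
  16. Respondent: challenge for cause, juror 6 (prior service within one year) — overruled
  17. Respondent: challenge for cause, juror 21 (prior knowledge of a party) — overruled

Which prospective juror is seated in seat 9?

17

Removed: #1, #2, #3, #5, #9, #10, #12, #13, #19, #25. (#6, #14, #21, #24 stay — for-cause denied.)
Seating in order: seats 1–9 → #4, #6, #7, #8, #11, #14, #15, #16, #17.
So seat 9 is #17.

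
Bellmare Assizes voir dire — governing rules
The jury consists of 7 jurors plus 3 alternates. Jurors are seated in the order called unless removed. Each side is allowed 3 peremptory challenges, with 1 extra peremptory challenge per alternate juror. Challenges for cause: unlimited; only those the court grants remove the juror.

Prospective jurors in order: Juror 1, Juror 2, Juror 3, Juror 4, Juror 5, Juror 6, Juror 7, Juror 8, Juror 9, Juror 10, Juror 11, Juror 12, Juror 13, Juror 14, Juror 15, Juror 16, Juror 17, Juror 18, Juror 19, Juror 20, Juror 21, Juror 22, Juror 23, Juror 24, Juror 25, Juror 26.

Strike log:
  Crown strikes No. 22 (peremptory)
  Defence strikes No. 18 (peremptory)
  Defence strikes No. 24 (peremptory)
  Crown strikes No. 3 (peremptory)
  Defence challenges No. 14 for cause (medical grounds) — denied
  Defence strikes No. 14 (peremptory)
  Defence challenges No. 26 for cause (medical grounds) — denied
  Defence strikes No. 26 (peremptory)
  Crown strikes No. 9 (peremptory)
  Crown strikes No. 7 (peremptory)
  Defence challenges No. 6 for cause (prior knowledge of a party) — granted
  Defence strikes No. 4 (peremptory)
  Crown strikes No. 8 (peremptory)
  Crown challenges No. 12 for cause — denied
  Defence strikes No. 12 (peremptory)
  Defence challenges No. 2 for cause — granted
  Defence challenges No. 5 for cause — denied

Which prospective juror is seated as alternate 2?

19

Removed: #2, #3, #4, #6, #7, #8, #9, #12, #14, #18, #22, #24, #26. (#5 stays — for-cause denied.)
Seating in order: seats 1–7 → #1, #5, #10, #11, #13, #15, #16; alternates → #17, #19, #20.
So alternate 2 is #19.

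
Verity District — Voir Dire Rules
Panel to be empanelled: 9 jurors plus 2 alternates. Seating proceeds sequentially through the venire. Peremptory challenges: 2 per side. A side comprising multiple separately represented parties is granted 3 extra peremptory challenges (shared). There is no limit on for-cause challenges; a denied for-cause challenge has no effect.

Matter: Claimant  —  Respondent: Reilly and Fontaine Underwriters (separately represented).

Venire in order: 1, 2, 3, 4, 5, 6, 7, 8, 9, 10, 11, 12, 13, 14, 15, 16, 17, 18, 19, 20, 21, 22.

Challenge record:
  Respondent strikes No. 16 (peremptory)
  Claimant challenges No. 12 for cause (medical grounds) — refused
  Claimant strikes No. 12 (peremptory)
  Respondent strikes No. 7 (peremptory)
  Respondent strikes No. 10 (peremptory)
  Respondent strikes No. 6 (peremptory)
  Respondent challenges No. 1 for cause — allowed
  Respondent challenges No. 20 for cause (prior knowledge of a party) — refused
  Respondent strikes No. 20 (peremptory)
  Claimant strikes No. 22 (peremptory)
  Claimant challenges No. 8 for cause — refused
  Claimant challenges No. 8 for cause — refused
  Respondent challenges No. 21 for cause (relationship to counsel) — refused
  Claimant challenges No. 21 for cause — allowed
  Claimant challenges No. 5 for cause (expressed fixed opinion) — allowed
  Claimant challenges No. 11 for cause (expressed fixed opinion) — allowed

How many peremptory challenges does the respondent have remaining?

0

Respondent allotment: 2 base + 3 multi-party = 5.
Respondent peremptories used: #16, #7, #10, #6, #20 — 5 (for-cause on #1, #20, #21 don't count).
Remaining: 5 − 5 = 0.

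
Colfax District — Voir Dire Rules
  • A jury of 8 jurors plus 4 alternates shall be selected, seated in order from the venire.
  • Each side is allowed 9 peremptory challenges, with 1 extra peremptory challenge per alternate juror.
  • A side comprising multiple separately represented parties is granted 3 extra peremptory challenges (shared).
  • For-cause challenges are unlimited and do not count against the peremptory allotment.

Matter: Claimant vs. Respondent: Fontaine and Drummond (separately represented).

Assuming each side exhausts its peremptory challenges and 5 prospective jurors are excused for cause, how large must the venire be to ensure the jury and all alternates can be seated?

Seats to fill: 8 + 4 alternates = 12.
Peremptories — Claimant: 9 + 1×4 = 13; Respondent: 9 + 1×4 + 3 = 16; total 29.
For-cause removals: 5.
Minimum venire: 12 + 29 + 5 = 46.

46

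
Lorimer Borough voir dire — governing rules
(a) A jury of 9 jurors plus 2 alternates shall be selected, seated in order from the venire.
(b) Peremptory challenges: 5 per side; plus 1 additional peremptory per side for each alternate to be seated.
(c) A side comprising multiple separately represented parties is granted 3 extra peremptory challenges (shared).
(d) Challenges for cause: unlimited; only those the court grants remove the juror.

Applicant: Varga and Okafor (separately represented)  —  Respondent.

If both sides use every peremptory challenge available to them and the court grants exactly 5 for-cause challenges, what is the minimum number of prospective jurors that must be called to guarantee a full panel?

33

Seats to fill: 9 + 2 alternates = 11.
Peremptories — Applicant: 5 + 1×2 + 3 = 10; Respondent: 5 + 1×2 = 7; total 17.
For-cause removals: 5.
Minimum venire: 11 + 17 + 5 = 33.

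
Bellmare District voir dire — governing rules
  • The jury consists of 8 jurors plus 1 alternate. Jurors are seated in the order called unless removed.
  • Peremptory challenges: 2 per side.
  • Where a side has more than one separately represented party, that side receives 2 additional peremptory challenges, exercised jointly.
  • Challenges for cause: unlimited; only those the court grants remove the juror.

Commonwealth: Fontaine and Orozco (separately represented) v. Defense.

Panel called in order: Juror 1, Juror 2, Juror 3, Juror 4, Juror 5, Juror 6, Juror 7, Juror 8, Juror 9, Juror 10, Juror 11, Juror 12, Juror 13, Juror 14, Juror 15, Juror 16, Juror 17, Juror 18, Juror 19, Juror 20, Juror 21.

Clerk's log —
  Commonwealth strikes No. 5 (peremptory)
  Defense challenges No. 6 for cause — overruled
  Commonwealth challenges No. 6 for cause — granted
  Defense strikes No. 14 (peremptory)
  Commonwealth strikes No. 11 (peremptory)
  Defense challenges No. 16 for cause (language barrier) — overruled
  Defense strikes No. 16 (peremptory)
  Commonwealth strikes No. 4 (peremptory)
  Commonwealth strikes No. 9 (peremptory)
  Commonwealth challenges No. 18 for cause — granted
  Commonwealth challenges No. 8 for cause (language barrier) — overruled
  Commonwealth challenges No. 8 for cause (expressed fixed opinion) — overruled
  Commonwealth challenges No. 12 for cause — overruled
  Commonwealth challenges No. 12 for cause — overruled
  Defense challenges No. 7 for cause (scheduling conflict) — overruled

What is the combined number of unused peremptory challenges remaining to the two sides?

Commonwealth allotment: 2 base + 2 multi-party = 4. Defense allotment: 2.
Commonwealth peremptories used: #5, #11, #4, #9 — 4 (for-cause on #6, #18, #8, #8, #12, #12 don't count).
Defense peremptories used: #14, #16 — 2 (for-cause on #6, #16, #7 don't count).
Remaining: (4 − 4) + (2 − 2) = 0.

0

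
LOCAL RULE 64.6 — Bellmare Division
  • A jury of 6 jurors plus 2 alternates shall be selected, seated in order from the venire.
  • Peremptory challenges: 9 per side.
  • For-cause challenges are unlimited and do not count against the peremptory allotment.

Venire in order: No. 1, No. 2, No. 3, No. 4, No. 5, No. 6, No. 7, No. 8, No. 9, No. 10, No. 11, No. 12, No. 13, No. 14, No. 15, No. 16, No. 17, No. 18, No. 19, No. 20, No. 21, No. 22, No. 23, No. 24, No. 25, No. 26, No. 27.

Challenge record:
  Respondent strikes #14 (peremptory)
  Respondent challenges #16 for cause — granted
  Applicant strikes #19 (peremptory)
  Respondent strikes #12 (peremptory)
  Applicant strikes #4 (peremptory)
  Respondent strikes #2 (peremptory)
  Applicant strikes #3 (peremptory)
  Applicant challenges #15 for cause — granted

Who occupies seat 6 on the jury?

Removed: #2, #3, #4, #12, #14, #15, #16, #19.
Seating in order: seats 1–6 → #1, #5, #6, #7, #8, #9; alternates → #10, #11.
So seat 6 is #9.

9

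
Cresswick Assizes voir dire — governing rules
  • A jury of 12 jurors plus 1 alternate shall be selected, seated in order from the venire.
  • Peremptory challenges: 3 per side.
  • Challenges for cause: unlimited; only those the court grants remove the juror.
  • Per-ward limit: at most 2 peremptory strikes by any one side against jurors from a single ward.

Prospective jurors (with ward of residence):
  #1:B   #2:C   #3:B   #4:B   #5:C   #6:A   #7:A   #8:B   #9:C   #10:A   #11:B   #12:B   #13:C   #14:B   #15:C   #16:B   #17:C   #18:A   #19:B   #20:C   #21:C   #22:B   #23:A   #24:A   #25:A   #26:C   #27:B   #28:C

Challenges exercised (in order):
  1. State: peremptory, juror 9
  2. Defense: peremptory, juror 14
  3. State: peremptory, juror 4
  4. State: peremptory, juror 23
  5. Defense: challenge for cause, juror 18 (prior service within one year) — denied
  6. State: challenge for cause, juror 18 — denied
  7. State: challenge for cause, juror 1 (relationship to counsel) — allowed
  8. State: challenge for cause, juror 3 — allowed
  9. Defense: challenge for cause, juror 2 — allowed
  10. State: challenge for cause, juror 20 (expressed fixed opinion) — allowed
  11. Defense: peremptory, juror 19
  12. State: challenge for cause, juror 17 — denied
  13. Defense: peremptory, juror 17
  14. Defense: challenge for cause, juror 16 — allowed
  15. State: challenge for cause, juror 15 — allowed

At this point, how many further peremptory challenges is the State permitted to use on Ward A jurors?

State peremptories so far: #9, #4, #23 — 3 of 3 used, 0 left overall.
Against Ward A: #23 — 1 used; per-ward cap 2 leaves 1.
Binding limit: min(0, 1) = 0.

0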